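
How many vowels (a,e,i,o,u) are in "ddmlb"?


Input: ddmlb
Checking each character:
  'd' at position 0: consonant
  'd' at position 1: consonant
  'm' at position 2: consonant
  'l' at position 3: consonant
  'b' at position 4: consonant
Total vowels: 0

0


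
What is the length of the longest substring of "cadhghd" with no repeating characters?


Input: "cadhghd"
Sliding window (track last position of each char):
  Position 0 ('c'): window [0,0] length 1 -- new best
  Position 1 ('a'): window [0,1] length 2 -- new best
  Position 2 ('d'): window [0,2] length 3 -- new best
  Position 3 ('h'): window [0,3] length 4 -- new best
  Position 4 ('g'): window [0,4] length 5 -- new best
  Position 5 ('h'): repeat (last at 3), move window start to 4
  Position 5 ('h'): window [4,5] length 2
  Position 6 ('d'): window [4,6] length 3
Longest substring with no repeats: "cadhg" with length 5

5


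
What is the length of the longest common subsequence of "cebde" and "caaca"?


LCS of "cebde" and "caaca"
DP table:
           c    a    a    c    a
      0    0    0    0    0    0
  c   0    1    1    1    1    1
  e   0    1    1    1    1    1
  b   0    1    1    1    1    1
  d   0    1    1    1    1    1
  e   0    1    1    1    1    1
LCS length = dp[5][5] = 1

1


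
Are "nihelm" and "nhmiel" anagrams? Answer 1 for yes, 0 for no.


Strings: "nihelm", "nhmiel"
Sorted first:  ehilmn
Sorted second: ehilmn
Sorted forms match => anagrams

1


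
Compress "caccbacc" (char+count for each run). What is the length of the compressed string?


Input: caccbacc
Runs:
  'c' x 1 => "c1"
  'a' x 1 => "a1"
  'c' x 2 => "c2"
  'b' x 1 => "b1"
  'a' x 1 => "a1"
  'c' x 2 => "c2"
Compressed: "c1a1c2b1a1c2"
Compressed length: 12

12


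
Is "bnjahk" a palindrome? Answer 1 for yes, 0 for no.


Input: bnjahk
Reversed: khajnb
  Compare pos 0 ('b') with pos 5 ('k'): MISMATCH
  Compare pos 1 ('n') with pos 4 ('h'): MISMATCH
  Compare pos 2 ('j') with pos 3 ('a'): MISMATCH
Result: not a palindrome

0


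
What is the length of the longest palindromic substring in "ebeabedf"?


Input: "ebeabedf"
Checking substrings for palindromes:
  [0:3] "ebe" (len 3) => palindrome
Longest palindromic substring: "ebe" with length 3

3


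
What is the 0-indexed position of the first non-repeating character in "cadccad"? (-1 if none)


Input: cadccad
Character frequencies:
  'a': 2
  'c': 3
  'd': 2
Scanning left to right for freq == 1:
  Position 0 ('c'): freq=3, skip
  Position 1 ('a'): freq=2, skip
  Position 2 ('d'): freq=2, skip
  Position 3 ('c'): freq=3, skip
  Position 4 ('c'): freq=3, skip
  Position 5 ('a'): freq=2, skip
  Position 6 ('d'): freq=2, skip
  No unique character found => answer = -1

-1


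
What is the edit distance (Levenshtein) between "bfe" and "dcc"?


Computing edit distance: "bfe" -> "dcc"
DP table:
           d    c    c
      0    1    2    3
  b   1    1    2    3
  f   2    2    2    3
  e   3    3    3    3
Edit distance = dp[3][3] = 3

3


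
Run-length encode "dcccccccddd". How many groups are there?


Input: dcccccccddd
Scanning for consecutive runs:
  Group 1: 'd' x 1 (positions 0-0)
  Group 2: 'c' x 7 (positions 1-7)
  Group 3: 'd' x 3 (positions 8-10)
Total groups: 3

3


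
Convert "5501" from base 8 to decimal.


Input: "5501" in base 8
Positional expansion:
  Digit '5' (value 5) x 8^3 = 2560
  Digit '5' (value 5) x 8^2 = 320
  Digit '0' (value 0) x 8^1 = 0
  Digit '1' (value 1) x 8^0 = 1
Sum = 2881

2881


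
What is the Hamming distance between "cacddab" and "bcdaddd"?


Comparing "cacddab" and "bcdaddd" position by position:
  Position 0: 'c' vs 'b' => differ
  Position 1: 'a' vs 'c' => differ
  Position 2: 'c' vs 'd' => differ
  Position 3: 'd' vs 'a' => differ
  Position 4: 'd' vs 'd' => same
  Position 5: 'a' vs 'd' => differ
  Position 6: 'b' vs 'd' => differ
Total differences (Hamming distance): 6

6


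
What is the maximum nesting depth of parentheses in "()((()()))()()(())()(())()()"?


Input: "()((()()))()()(())()(())()()"
Tracking depth:
  Position 0 '(': depth becomes 1
  Position 1 ')': depth becomes 0
  Position 2 '(': depth becomes 1
  Position 3 '(': depth becomes 2
  Position 4 '(': depth becomes 3
  Position 5 ')': depth becomes 2
  Position 6 '(': depth becomes 3
  Position 7 ')': depth becomes 2
  Position 8 ')': depth becomes 1
  Position 9 ')': depth becomes 0
  Position 10 '(': depth becomes 1
  Position 11 ')': depth becomes 0
  Position 12 '(': depth becomes 1
  Position 13 ')': depth becomes 0
  Position 14 '(': depth becomes 1
  Position 15 '(': depth becomes 2
  Position 16 ')': depth becomes 1
  Position 17 ')': depth becomes 0
  Position 18 '(': depth becomes 1
  Position 19 ')': depth becomes 0
  Position 20 '(': depth becomes 1
  Position 21 '(': depth becomes 2
  Position 22 ')': depth becomes 1
  Position 23 ')': depth becomes 0
  Position 24 '(': depth becomes 1
  Position 25 ')': depth becomes 0
  Position 26 '(': depth becomes 1
  Position 27 ')': depth becomes 0
Maximum depth reached: 3

3


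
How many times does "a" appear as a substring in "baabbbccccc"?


Searching for "a" in "baabbbccccc"
Scanning each position:
  Position 0: "b" => no
  Position 1: "a" => MATCH
  Position 2: "a" => MATCH
  Position 3: "b" => no
  Position 4: "b" => no
  Position 5: "b" => no
  Position 6: "c" => no
  Position 7: "c" => no
  Position 8: "c" => no
  Position 9: "c" => no
  Position 10: "c" => no
Total occurrences: 2

2


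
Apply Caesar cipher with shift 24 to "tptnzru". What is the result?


Caesar cipher: shift "tptnzru" by 24
  't' (pos 19) + 24 = pos 17 = 'r'
  'p' (pos 15) + 24 = pos 13 = 'n'
  't' (pos 19) + 24 = pos 17 = 'r'
  'n' (pos 13) + 24 = pos 11 = 'l'
  'z' (pos 25) + 24 = pos 23 = 'x'
  'r' (pos 17) + 24 = pos 15 = 'p'
  'u' (pos 20) + 24 = pos 18 = 's'
Result: rnrlxps

rnrlxps


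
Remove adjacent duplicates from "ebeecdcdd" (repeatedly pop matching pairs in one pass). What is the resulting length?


Input: ebeecdcdd
Stack-based adjacent duplicate removal:
  Read 'e': push. Stack: e
  Read 'b': push. Stack: eb
  Read 'e': push. Stack: ebe
  Read 'e': matches stack top 'e' => pop. Stack: eb
  Read 'c': push. Stack: ebc
  Read 'd': push. Stack: ebcd
  Read 'c': push. Stack: ebcdc
  Read 'd': push. Stack: ebcdcd
  Read 'd': matches stack top 'd' => pop. Stack: ebcdc
Final stack: "ebcdc" (length 5)

5


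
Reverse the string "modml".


Input: modml
Reading characters right to left:
  Position 4: 'l'
  Position 3: 'm'
  Position 2: 'd'
  Position 1: 'o'
  Position 0: 'm'
Reversed: lmdom

lmdom


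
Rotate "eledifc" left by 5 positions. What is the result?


Input: "eledifc", rotate left by 5
First 5 characters: "eledi"
Remaining characters: "fc"
Concatenate remaining + first: "fc" + "eledi" = "fceledi"

fceledi


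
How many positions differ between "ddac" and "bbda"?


Comparing "ddac" and "bbda" position by position:
  Position 0: 'd' vs 'b' => DIFFER
  Position 1: 'd' vs 'b' => DIFFER
  Position 2: 'a' vs 'd' => DIFFER
  Position 3: 'c' vs 'a' => DIFFER
Positions that differ: 4

4


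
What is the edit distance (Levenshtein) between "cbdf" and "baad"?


Computing edit distance: "cbdf" -> "baad"
DP table:
           b    a    a    d
      0    1    2    3    4
  c   1    1    2    3    4
  b   2    1    2    3    4
  d   3    2    2    3    3
  f   4    3    3    3    4
Edit distance = dp[4][4] = 4

4


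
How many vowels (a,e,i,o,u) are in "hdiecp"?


Input: hdiecp
Checking each character:
  'h' at position 0: consonant
  'd' at position 1: consonant
  'i' at position 2: vowel (running total: 1)
  'e' at position 3: vowel (running total: 2)
  'c' at position 4: consonant
  'p' at position 5: consonant
Total vowels: 2

2


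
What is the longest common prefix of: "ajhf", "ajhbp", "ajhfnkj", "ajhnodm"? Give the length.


Words: ajhf, ajhbp, ajhfnkj, ajhnodm
  Position 0: all 'a' => match
  Position 1: all 'j' => match
  Position 2: all 'h' => match
  Position 3: ('f', 'b', 'f', 'n') => mismatch, stop
LCP = "ajh" (length 3)

3


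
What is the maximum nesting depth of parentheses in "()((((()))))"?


Input: "()((((()))))"
Tracking depth:
  Position 0 '(': depth becomes 1
  Position 1 ')': depth becomes 0
  Position 2 '(': depth becomes 1
  Position 3 '(': depth becomes 2
  Position 4 '(': depth becomes 3
  Position 5 '(': depth becomes 4
  Position 6 '(': depth becomes 5
  Position 7 ')': depth becomes 4
  Position 8 ')': depth becomes 3
  Position 9 ')': depth becomes 2
  Position 10 ')': depth becomes 1
  Position 11 ')': depth becomes 0
Maximum depth reached: 5

5


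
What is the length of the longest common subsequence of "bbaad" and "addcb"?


LCS of "bbaad" and "addcb"
DP table:
           a    d    d    c    b
      0    0    0    0    0    0
  b   0    0    0    0    0    1
  b   0    0    0    0    0    1
  a   0    1    1    1    1    1
  a   0    1    1    1    1    1
  d   0    1    2    2    2    2
LCS length = dp[5][5] = 2

2


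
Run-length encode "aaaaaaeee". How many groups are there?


Input: aaaaaaeee
Scanning for consecutive runs:
  Group 1: 'a' x 6 (positions 0-5)
  Group 2: 'e' x 3 (positions 6-8)
Total groups: 2

2


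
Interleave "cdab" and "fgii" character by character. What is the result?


Interleaving "cdab" and "fgii":
  Position 0: 'c' from first, 'f' from second => "cf"
  Position 1: 'd' from first, 'g' from second => "dg"
  Position 2: 'a' from first, 'i' from second => "ai"
  Position 3: 'b' from first, 'i' from second => "bi"
Result: cfdgaibi

cfdgaibi


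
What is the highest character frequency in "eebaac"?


Input: eebaac
Character counts:
  'a': 2
  'b': 1
  'c': 1
  'e': 2
Maximum frequency: 2

2


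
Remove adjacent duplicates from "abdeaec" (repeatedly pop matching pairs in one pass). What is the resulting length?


Input: abdeaec
Stack-based adjacent duplicate removal:
  Read 'a': push. Stack: a
  Read 'b': push. Stack: ab
  Read 'd': push. Stack: abd
  Read 'e': push. Stack: abde
  Read 'a': push. Stack: abdea
  Read 'e': push. Stack: abdeae
  Read 'c': push. Stack: abdeaec
Final stack: "abdeaec" (length 7)

7


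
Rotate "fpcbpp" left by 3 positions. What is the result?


Input: "fpcbpp", rotate left by 3
First 3 characters: "fpc"
Remaining characters: "bpp"
Concatenate remaining + first: "bpp" + "fpc" = "bppfpc"

bppfpc


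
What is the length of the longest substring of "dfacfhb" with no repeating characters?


Input: "dfacfhb"
Sliding window (track last position of each char):
  Position 0 ('d'): window [0,0] length 1 -- new best
  Position 1 ('f'): window [0,1] length 2 -- new best
  Position 2 ('a'): window [0,2] length 3 -- new best
  Position 3 ('c'): window [0,3] length 4 -- new best
  Position 4 ('f'): repeat (last at 1), move window start to 2
  Position 4 ('f'): window [2,4] length 3
  Position 5 ('h'): window [2,5] length 4
  Position 6 ('b'): window [2,6] length 5 -- new best
Longest substring with no repeats: "acfhb" with length 5

5


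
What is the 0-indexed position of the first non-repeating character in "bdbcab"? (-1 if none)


Input: bdbcab
Character frequencies:
  'a': 1
  'b': 3
  'c': 1
  'd': 1
Scanning left to right for freq == 1:
  Position 0 ('b'): freq=3, skip
  Position 1 ('d'): unique! => answer = 1

1


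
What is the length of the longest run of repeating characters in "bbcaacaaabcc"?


Input: "bbcaacaaabcc"
Scanning for longest run:
  Position 1 ('b'): continues run of 'b', length=2
  Position 2 ('c'): new char, reset run to 1
  Position 3 ('a'): new char, reset run to 1
  Position 4 ('a'): continues run of 'a', length=2
  Position 5 ('c'): new char, reset run to 1
  Position 6 ('a'): new char, reset run to 1
  Position 7 ('a'): continues run of 'a', length=2
  Position 8 ('a'): continues run of 'a', length=3
  Position 9 ('b'): new char, reset run to 1
  Position 10 ('c'): new char, reset run to 1
  Position 11 ('c'): continues run of 'c', length=2
Longest run: 'a' with length 3

3


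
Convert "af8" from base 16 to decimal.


Input: "af8" in base 16
Positional expansion:
  Digit 'a' (value 10) x 16^2 = 2560
  Digit 'f' (value 15) x 16^1 = 240
  Digit '8' (value 8) x 16^0 = 8
Sum = 2808

2808


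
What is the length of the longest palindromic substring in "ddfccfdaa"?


Input: "ddfccfdaa"
Checking substrings for palindromes:
  [1:7] "dfccfd" (len 6) => palindrome
  [2:6] "fccf" (len 4) => palindrome
  [0:2] "dd" (len 2) => palindrome
  [3:5] "cc" (len 2) => palindrome
  [7:9] "aa" (len 2) => palindrome
Longest palindromic substring: "dfccfd" with length 6

6


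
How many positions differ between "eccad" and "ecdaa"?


Comparing "eccad" and "ecdaa" position by position:
  Position 0: 'e' vs 'e' => same
  Position 1: 'c' vs 'c' => same
  Position 2: 'c' vs 'd' => DIFFER
  Position 3: 'a' vs 'a' => same
  Position 4: 'd' vs 'a' => DIFFER
Positions that differ: 2

2


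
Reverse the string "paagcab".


Input: paagcab
Reading characters right to left:
  Position 6: 'b'
  Position 5: 'a'
  Position 4: 'c'
  Position 3: 'g'
  Position 2: 'a'
  Position 1: 'a'
  Position 0: 'p'
Reversed: bacgaap

bacgaap


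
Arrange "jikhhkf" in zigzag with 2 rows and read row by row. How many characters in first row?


Zigzag "jikhhkf" into 2 rows:
Placing characters:
  'j' => row 0
  'i' => row 1
  'k' => row 0
  'h' => row 1
  'h' => row 0
  'k' => row 1
  'f' => row 0
Rows:
  Row 0: "jkhf"
  Row 1: "ihk"
First row length: 4

4


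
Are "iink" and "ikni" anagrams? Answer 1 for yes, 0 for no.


Strings: "iink", "ikni"
Sorted first:  iikn
Sorted second: iikn
Sorted forms match => anagrams

1


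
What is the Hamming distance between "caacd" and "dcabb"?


Comparing "caacd" and "dcabb" position by position:
  Position 0: 'c' vs 'd' => differ
  Position 1: 'a' vs 'c' => differ
  Position 2: 'a' vs 'a' => same
  Position 3: 'c' vs 'b' => differ
  Position 4: 'd' vs 'b' => differ
Total differences (Hamming distance): 4

4


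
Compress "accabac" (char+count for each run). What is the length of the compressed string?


Input: accabac
Runs:
  'a' x 1 => "a1"
  'c' x 2 => "c2"
  'a' x 1 => "a1"
  'b' x 1 => "b1"
  'a' x 1 => "a1"
  'c' x 1 => "c1"
Compressed: "a1c2a1b1a1c1"
Compressed length: 12

12


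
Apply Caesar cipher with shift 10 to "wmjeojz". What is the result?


Caesar cipher: shift "wmjeojz" by 10
  'w' (pos 22) + 10 = pos 6 = 'g'
  'm' (pos 12) + 10 = pos 22 = 'w'
  'j' (pos 9) + 10 = pos 19 = 't'
  'e' (pos 4) + 10 = pos 14 = 'o'
  'o' (pos 14) + 10 = pos 24 = 'y'
  'j' (pos 9) + 10 = pos 19 = 't'
  'z' (pos 25) + 10 = pos 9 = 'j'
Result: gwtoytj

gwtoytj


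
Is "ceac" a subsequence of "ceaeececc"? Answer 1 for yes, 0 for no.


Check if "ceac" is a subsequence of "ceaeececc"
Greedy scan:
  Position 0 ('c'): matches sub[0] = 'c'
  Position 1 ('e'): matches sub[1] = 'e'
  Position 2 ('a'): matches sub[2] = 'a'
  Position 3 ('e'): no match needed
  Position 4 ('e'): no match needed
  Position 5 ('c'): matches sub[3] = 'c'
  Position 6 ('e'): no match needed
  Position 7 ('c'): no match needed
  Position 8 ('c'): no match needed
All 4 characters matched => is a subsequence

1


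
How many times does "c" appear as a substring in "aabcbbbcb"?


Searching for "c" in "aabcbbbcb"
Scanning each position:
  Position 0: "a" => no
  Position 1: "a" => no
  Position 2: "b" => no
  Position 3: "c" => MATCH
  Position 4: "b" => no
  Position 5: "b" => no
  Position 6: "b" => no
  Position 7: "c" => MATCH
  Position 8: "b" => no
Total occurrences: 2

2


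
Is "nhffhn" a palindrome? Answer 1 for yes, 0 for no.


Input: nhffhn
Reversed: nhffhn
  Compare pos 0 ('n') with pos 5 ('n'): match
  Compare pos 1 ('h') with pos 4 ('h'): match
  Compare pos 2 ('f') with pos 3 ('f'): match
Result: palindrome

1


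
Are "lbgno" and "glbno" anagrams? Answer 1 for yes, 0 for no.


Strings: "lbgno", "glbno"
Sorted first:  bglno
Sorted second: bglno
Sorted forms match => anagrams

1


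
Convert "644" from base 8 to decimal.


Input: "644" in base 8
Positional expansion:
  Digit '6' (value 6) x 8^2 = 384
  Digit '4' (value 4) x 8^1 = 32
  Digit '4' (value 4) x 8^0 = 4
Sum = 420

420


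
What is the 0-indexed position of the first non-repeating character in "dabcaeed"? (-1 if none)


Input: dabcaeed
Character frequencies:
  'a': 2
  'b': 1
  'c': 1
  'd': 2
  'e': 2
Scanning left to right for freq == 1:
  Position 0 ('d'): freq=2, skip
  Position 1 ('a'): freq=2, skip
  Position 2 ('b'): unique! => answer = 2

2


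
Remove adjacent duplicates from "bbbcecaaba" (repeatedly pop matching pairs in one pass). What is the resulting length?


Input: bbbcecaaba
Stack-based adjacent duplicate removal:
  Read 'b': push. Stack: b
  Read 'b': matches stack top 'b' => pop. Stack: (empty)
  Read 'b': push. Stack: b
  Read 'c': push. Stack: bc
  Read 'e': push. Stack: bce
  Read 'c': push. Stack: bcec
  Read 'a': push. Stack: bceca
  Read 'a': matches stack top 'a' => pop. Stack: bcec
  Read 'b': push. Stack: bcecb
  Read 'a': push. Stack: bcecba
Final stack: "bcecba" (length 6)

6


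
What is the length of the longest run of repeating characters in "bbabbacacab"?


Input: "bbabbacacab"
Scanning for longest run:
  Position 1 ('b'): continues run of 'b', length=2
  Position 2 ('a'): new char, reset run to 1
  Position 3 ('b'): new char, reset run to 1
  Position 4 ('b'): continues run of 'b', length=2
  Position 5 ('a'): new char, reset run to 1
  Position 6 ('c'): new char, reset run to 1
  Position 7 ('a'): new char, reset run to 1
  Position 8 ('c'): new char, reset run to 1
  Position 9 ('a'): new char, reset run to 1
  Position 10 ('b'): new char, reset run to 1
Longest run: 'b' with length 2

2


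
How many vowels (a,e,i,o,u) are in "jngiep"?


Input: jngiep
Checking each character:
  'j' at position 0: consonant
  'n' at position 1: consonant
  'g' at position 2: consonant
  'i' at position 3: vowel (running total: 1)
  'e' at position 4: vowel (running total: 2)
  'p' at position 5: consonant
Total vowels: 2

2


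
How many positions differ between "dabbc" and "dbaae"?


Comparing "dabbc" and "dbaae" position by position:
  Position 0: 'd' vs 'd' => same
  Position 1: 'a' vs 'b' => DIFFER
  Position 2: 'b' vs 'a' => DIFFER
  Position 3: 'b' vs 'a' => DIFFER
  Position 4: 'c' vs 'e' => DIFFER
Positions that differ: 4

4


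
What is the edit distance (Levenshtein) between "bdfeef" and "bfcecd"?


Computing edit distance: "bdfeef" -> "bfcecd"
DP table:
           b    f    c    e    c    d
      0    1    2    3    4    5    6
  b   1    0    1    2    3    4    5
  d   2    1    1    2    3    4    4
  f   3    2    1    2    3    4    5
  e   4    3    2    2    2    3    4
  e   5    4    3    3    2    3    4
  f   6    5    4    4    3    3    4
Edit distance = dp[6][6] = 4

4


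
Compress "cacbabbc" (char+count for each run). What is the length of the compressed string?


Input: cacbabbc
Runs:
  'c' x 1 => "c1"
  'a' x 1 => "a1"
  'c' x 1 => "c1"
  'b' x 1 => "b1"
  'a' x 1 => "a1"
  'b' x 2 => "b2"
  'c' x 1 => "c1"
Compressed: "c1a1c1b1a1b2c1"
Compressed length: 14

14


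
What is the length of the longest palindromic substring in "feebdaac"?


Input: "feebdaac"
Checking substrings for palindromes:
  [1:3] "ee" (len 2) => palindrome
  [5:7] "aa" (len 2) => palindrome
Longest palindromic substring: "ee" with length 2

2


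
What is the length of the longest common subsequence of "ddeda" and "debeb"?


LCS of "ddeda" and "debeb"
DP table:
           d    e    b    e    b
      0    0    0    0    0    0
  d   0    1    1    1    1    1
  d   0    1    1    1    1    1
  e   0    1    2    2    2    2
  d   0    1    2    2    2    2
  a   0    1    2    2    2    2
LCS length = dp[5][5] = 2

2


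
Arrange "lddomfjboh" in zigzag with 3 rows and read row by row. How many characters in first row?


Zigzag "lddomfjboh" into 3 rows:
Placing characters:
  'l' => row 0
  'd' => row 1
  'd' => row 2
  'o' => row 1
  'm' => row 0
  'f' => row 1
  'j' => row 2
  'b' => row 1
  'o' => row 0
  'h' => row 1
Rows:
  Row 0: "lmo"
  Row 1: "dofbh"
  Row 2: "dj"
First row length: 3

3


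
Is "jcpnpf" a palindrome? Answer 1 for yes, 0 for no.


Input: jcpnpf
Reversed: fpnpcj
  Compare pos 0 ('j') with pos 5 ('f'): MISMATCH
  Compare pos 1 ('c') with pos 4 ('p'): MISMATCH
  Compare pos 2 ('p') with pos 3 ('n'): MISMATCH
Result: not a palindrome

0


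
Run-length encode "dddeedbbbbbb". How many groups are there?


Input: dddeedbbbbbb
Scanning for consecutive runs:
  Group 1: 'd' x 3 (positions 0-2)
  Group 2: 'e' x 2 (positions 3-4)
  Group 3: 'd' x 1 (positions 5-5)
  Group 4: 'b' x 6 (positions 6-11)
Total groups: 4

4


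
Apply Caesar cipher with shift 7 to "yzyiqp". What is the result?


Caesar cipher: shift "yzyiqp" by 7
  'y' (pos 24) + 7 = pos 5 = 'f'
  'z' (pos 25) + 7 = pos 6 = 'g'
  'y' (pos 24) + 7 = pos 5 = 'f'
  'i' (pos 8) + 7 = pos 15 = 'p'
  'q' (pos 16) + 7 = pos 23 = 'x'
  'p' (pos 15) + 7 = pos 22 = 'w'
Result: fgfpxw

fgfpxw


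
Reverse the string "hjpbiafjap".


Input: hjpbiafjap
Reading characters right to left:
  Position 9: 'p'
  Position 8: 'a'
  Position 7: 'j'
  Position 6: 'f'
  Position 5: 'a'
  Position 4: 'i'
  Position 3: 'b'
  Position 2: 'p'
  Position 1: 'j'
  Position 0: 'h'
Reversed: pajfaibpjh

pajfaibpjh


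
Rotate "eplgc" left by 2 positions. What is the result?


Input: "eplgc", rotate left by 2
First 2 characters: "ep"
Remaining characters: "lgc"
Concatenate remaining + first: "lgc" + "ep" = "lgcep"

lgcep


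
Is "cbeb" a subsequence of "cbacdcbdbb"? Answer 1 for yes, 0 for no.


Check if "cbeb" is a subsequence of "cbacdcbdbb"
Greedy scan:
  Position 0 ('c'): matches sub[0] = 'c'
  Position 1 ('b'): matches sub[1] = 'b'
  Position 2 ('a'): no match needed
  Position 3 ('c'): no match needed
  Position 4 ('d'): no match needed
  Position 5 ('c'): no match needed
  Position 6 ('b'): no match needed
  Position 7 ('d'): no match needed
  Position 8 ('b'): no match needed
  Position 9 ('b'): no match needed
Only matched 2/4 characters => not a subsequence

0


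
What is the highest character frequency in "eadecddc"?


Input: eadecddc
Character counts:
  'a': 1
  'c': 2
  'd': 3
  'e': 2
Maximum frequency: 3

3


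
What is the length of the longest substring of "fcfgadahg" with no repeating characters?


Input: "fcfgadahg"
Sliding window (track last position of each char):
  Position 0 ('f'): window [0,0] length 1 -- new best
  Position 1 ('c'): window [0,1] length 2 -- new best
  Position 2 ('f'): repeat (last at 0), move window start to 1
  Position 2 ('f'): window [1,2] length 2
  Position 3 ('g'): window [1,3] length 3 -- new best
  Position 4 ('a'): window [1,4] length 4 -- new best
  Position 5 ('d'): window [1,5] length 5 -- new best
  Position 6 ('a'): repeat (last at 4), move window start to 5
  Position 6 ('a'): window [5,6] length 2
  Position 7 ('h'): window [5,7] length 3
  Position 8 ('g'): window [5,8] length 4
Longest substring with no repeats: "cfgad" with length 5

5


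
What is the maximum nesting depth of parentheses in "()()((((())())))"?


Input: "()()((((())())))"
Tracking depth:
  Position 0 '(': depth becomes 1
  Position 1 ')': depth becomes 0
  Position 2 '(': depth becomes 1
  Position 3 ')': depth becomes 0
  Position 4 '(': depth becomes 1
  Position 5 '(': depth becomes 2
  Position 6 '(': depth becomes 3
  Position 7 '(': depth becomes 4
  Position 8 '(': depth becomes 5
  Position 9 ')': depth becomes 4
  Position 10 ')': depth becomes 3
  Position 11 '(': depth becomes 4
  Position 12 ')': depth becomes 3
  Position 13 ')': depth becomes 2
  Position 14 ')': depth becomes 1
  Position 15 ')': depth becomes 0
Maximum depth reached: 5

5


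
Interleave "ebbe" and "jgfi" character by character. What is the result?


Interleaving "ebbe" and "jgfi":
  Position 0: 'e' from first, 'j' from second => "ej"
  Position 1: 'b' from first, 'g' from second => "bg"
  Position 2: 'b' from first, 'f' from second => "bf"
  Position 3: 'e' from first, 'i' from second => "ei"
Result: ejbgbfei

ejbgbfei


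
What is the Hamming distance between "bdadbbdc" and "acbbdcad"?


Comparing "bdadbbdc" and "acbbdcad" position by position:
  Position 0: 'b' vs 'a' => differ
  Position 1: 'd' vs 'c' => differ
  Position 2: 'a' vs 'b' => differ
  Position 3: 'd' vs 'b' => differ
  Position 4: 'b' vs 'd' => differ
  Position 5: 'b' vs 'c' => differ
  Position 6: 'd' vs 'a' => differ
  Position 7: 'c' vs 'd' => differ
Total differences (Hamming distance): 8

8


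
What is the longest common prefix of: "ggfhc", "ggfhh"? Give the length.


Words: ggfhc, ggfhh
  Position 0: all 'g' => match
  Position 1: all 'g' => match
  Position 2: all 'f' => match
  Position 3: all 'h' => match
  Position 4: ('c', 'h') => mismatch, stop
LCP = "ggfh" (length 4)

4


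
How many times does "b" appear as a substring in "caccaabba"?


Searching for "b" in "caccaabba"
Scanning each position:
  Position 0: "c" => no
  Position 1: "a" => no
  Position 2: "c" => no
  Position 3: "c" => no
  Position 4: "a" => no
  Position 5: "a" => no
  Position 6: "b" => MATCH
  Position 7: "b" => MATCH
  Position 8: "a" => no
Total occurrences: 2

2


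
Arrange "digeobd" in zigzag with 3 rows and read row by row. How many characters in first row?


Zigzag "digeobd" into 3 rows:
Placing characters:
  'd' => row 0
  'i' => row 1
  'g' => row 2
  'e' => row 1
  'o' => row 0
  'b' => row 1
  'd' => row 2
Rows:
  Row 0: "do"
  Row 1: "ieb"
  Row 2: "gd"
First row length: 2

2


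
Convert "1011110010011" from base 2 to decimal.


Input: "1011110010011" in base 2
Positional expansion:
  Digit '1' (value 1) x 2^12 = 4096
  Digit '0' (value 0) x 2^11 = 0
  Digit '1' (value 1) x 2^10 = 1024
  Digit '1' (value 1) x 2^9 = 512
  Digit '1' (value 1) x 2^8 = 256
  Digit '1' (value 1) x 2^7 = 128
  Digit '0' (value 0) x 2^6 = 0
  Digit '0' (value 0) x 2^5 = 0
  Digit '1' (value 1) x 2^4 = 16
  Digit '0' (value 0) x 2^3 = 0
  Digit '0' (value 0) x 2^2 = 0
  Digit '1' (value 1) x 2^1 = 2
  Digit '1' (value 1) x 2^0 = 1
Sum = 6035

6035


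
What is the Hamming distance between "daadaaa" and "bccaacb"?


Comparing "daadaaa" and "bccaacb" position by position:
  Position 0: 'd' vs 'b' => differ
  Position 1: 'a' vs 'c' => differ
  Position 2: 'a' vs 'c' => differ
  Position 3: 'd' vs 'a' => differ
  Position 4: 'a' vs 'a' => same
  Position 5: 'a' vs 'c' => differ
  Position 6: 'a' vs 'b' => differ
Total differences (Hamming distance): 6

6


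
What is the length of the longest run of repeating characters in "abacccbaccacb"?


Input: "abacccbaccacb"
Scanning for longest run:
  Position 1 ('b'): new char, reset run to 1
  Position 2 ('a'): new char, reset run to 1
  Position 3 ('c'): new char, reset run to 1
  Position 4 ('c'): continues run of 'c', length=2
  Position 5 ('c'): continues run of 'c', length=3
  Position 6 ('b'): new char, reset run to 1
  Position 7 ('a'): new char, reset run to 1
  Position 8 ('c'): new char, reset run to 1
  Position 9 ('c'): continues run of 'c', length=2
  Position 10 ('a'): new char, reset run to 1
  Position 11 ('c'): new char, reset run to 1
  Position 12 ('b'): new char, reset run to 1
Longest run: 'c' with length 3

3


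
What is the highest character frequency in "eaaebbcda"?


Input: eaaebbcda
Character counts:
  'a': 3
  'b': 2
  'c': 1
  'd': 1
  'e': 2
Maximum frequency: 3

3


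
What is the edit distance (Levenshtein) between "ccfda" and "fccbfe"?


Computing edit distance: "ccfda" -> "fccbfe"
DP table:
           f    c    c    b    f    e
      0    1    2    3    4    5    6
  c   1    1    1    2    3    4    5
  c   2    2    1    1    2    3    4
  f   3    2    2    2    2    2    3
  d   4    3    3    3    3    3    3
  a   5    4    4    4    4    4    4
Edit distance = dp[5][6] = 4

4


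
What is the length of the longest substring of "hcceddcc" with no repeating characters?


Input: "hcceddcc"
Sliding window (track last position of each char):
  Position 0 ('h'): window [0,0] length 1 -- new best
  Position 1 ('c'): window [0,1] length 2 -- new best
  Position 2 ('c'): repeat (last at 1), move window start to 2
  Position 2 ('c'): window [2,2] length 1
  Position 3 ('e'): window [2,3] length 2
  Position 4 ('d'): window [2,4] length 3 -- new best
  Position 5 ('d'): repeat (last at 4), move window start to 5
  Position 5 ('d'): window [5,5] length 1
  Position 6 ('c'): window [5,6] length 2
  Position 7 ('c'): repeat (last at 6), move window start to 7
  Position 7 ('c'): window [7,7] length 1
Longest substring with no repeats: "ced" with length 3

3


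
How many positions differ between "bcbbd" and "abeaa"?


Comparing "bcbbd" and "abeaa" position by position:
  Position 0: 'b' vs 'a' => DIFFER
  Position 1: 'c' vs 'b' => DIFFER
  Position 2: 'b' vs 'e' => DIFFER
  Position 3: 'b' vs 'a' => DIFFER
  Position 4: 'd' vs 'a' => DIFFER
Positions that differ: 5

5


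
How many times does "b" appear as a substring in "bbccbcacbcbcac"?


Searching for "b" in "bbccbcacbcbcac"
Scanning each position:
  Position 0: "b" => MATCH
  Position 1: "b" => MATCH
  Position 2: "c" => no
  Position 3: "c" => no
  Position 4: "b" => MATCH
  Position 5: "c" => no
  Position 6: "a" => no
  Position 7: "c" => no
  Position 8: "b" => MATCH
  Position 9: "c" => no
  Position 10: "b" => MATCH
  Position 11: "c" => no
  Position 12: "a" => no
  Position 13: "c" => no
Total occurrences: 5

5


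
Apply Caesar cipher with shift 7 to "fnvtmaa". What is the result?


Caesar cipher: shift "fnvtmaa" by 7
  'f' (pos 5) + 7 = pos 12 = 'm'
  'n' (pos 13) + 7 = pos 20 = 'u'
  'v' (pos 21) + 7 = pos 2 = 'c'
  't' (pos 19) + 7 = pos 0 = 'a'
  'm' (pos 12) + 7 = pos 19 = 't'
  'a' (pos 0) + 7 = pos 7 = 'h'
  'a' (pos 0) + 7 = pos 7 = 'h'
Result: mucathh

mucathh


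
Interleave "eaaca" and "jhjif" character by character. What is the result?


Interleaving "eaaca" and "jhjif":
  Position 0: 'e' from first, 'j' from second => "ej"
  Position 1: 'a' from first, 'h' from second => "ah"
  Position 2: 'a' from first, 'j' from second => "aj"
  Position 3: 'c' from first, 'i' from second => "ci"
  Position 4: 'a' from first, 'f' from second => "af"
Result: ejahajciaf

ejahajciaf


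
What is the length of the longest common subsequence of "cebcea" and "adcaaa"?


LCS of "cebcea" and "adcaaa"
DP table:
           a    d    c    a    a    a
      0    0    0    0    0    0    0
  c   0    0    0    1    1    1    1
  e   0    0    0    1    1    1    1
  b   0    0    0    1    1    1    1
  c   0    0    0    1    1    1    1
  e   0    0    0    1    1    1    1
  a   0    1    1    1    2    2    2
LCS length = dp[6][6] = 2

2


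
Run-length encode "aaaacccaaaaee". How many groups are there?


Input: aaaacccaaaaee
Scanning for consecutive runs:
  Group 1: 'a' x 4 (positions 0-3)
  Group 2: 'c' x 3 (positions 4-6)
  Group 3: 'a' x 4 (positions 7-10)
  Group 4: 'e' x 2 (positions 11-12)
Total groups: 4

4


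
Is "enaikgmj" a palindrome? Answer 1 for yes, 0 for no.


Input: enaikgmj
Reversed: jmgkiane
  Compare pos 0 ('e') with pos 7 ('j'): MISMATCH
  Compare pos 1 ('n') with pos 6 ('m'): MISMATCH
  Compare pos 2 ('a') with pos 5 ('g'): MISMATCH
  Compare pos 3 ('i') with pos 4 ('k'): MISMATCH
Result: not a palindrome

0


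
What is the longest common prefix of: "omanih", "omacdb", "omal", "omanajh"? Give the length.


Words: omanih, omacdb, omal, omanajh
  Position 0: all 'o' => match
  Position 1: all 'm' => match
  Position 2: all 'a' => match
  Position 3: ('n', 'c', 'l', 'n') => mismatch, stop
LCP = "oma" (length 3)

3


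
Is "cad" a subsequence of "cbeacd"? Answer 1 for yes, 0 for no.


Check if "cad" is a subsequence of "cbeacd"
Greedy scan:
  Position 0 ('c'): matches sub[0] = 'c'
  Position 1 ('b'): no match needed
  Position 2 ('e'): no match needed
  Position 3 ('a'): matches sub[1] = 'a'
  Position 4 ('c'): no match needed
  Position 5 ('d'): matches sub[2] = 'd'
All 3 characters matched => is a subsequence

1


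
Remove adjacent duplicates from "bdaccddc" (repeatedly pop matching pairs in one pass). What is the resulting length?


Input: bdaccddc
Stack-based adjacent duplicate removal:
  Read 'b': push. Stack: b
  Read 'd': push. Stack: bd
  Read 'a': push. Stack: bda
  Read 'c': push. Stack: bdac
  Read 'c': matches stack top 'c' => pop. Stack: bda
  Read 'd': push. Stack: bdad
  Read 'd': matches stack top 'd' => pop. Stack: bda
  Read 'c': push. Stack: bdac
Final stack: "bdac" (length 4)

4


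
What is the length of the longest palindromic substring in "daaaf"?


Input: "daaaf"
Checking substrings for palindromes:
  [1:4] "aaa" (len 3) => palindrome
  [1:3] "aa" (len 2) => palindrome
  [2:4] "aa" (len 2) => palindrome
Longest palindromic substring: "aaa" with length 3

3


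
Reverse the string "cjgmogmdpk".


Input: cjgmogmdpk
Reading characters right to left:
  Position 9: 'k'
  Position 8: 'p'
  Position 7: 'd'
  Position 6: 'm'
  Position 5: 'g'
  Position 4: 'o'
  Position 3: 'm'
  Position 2: 'g'
  Position 1: 'j'
  Position 0: 'c'
Reversed: kpdmgomgjc

kpdmgomgjc


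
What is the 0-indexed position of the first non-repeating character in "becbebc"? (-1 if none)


Input: becbebc
Character frequencies:
  'b': 3
  'c': 2
  'e': 2
Scanning left to right for freq == 1:
  Position 0 ('b'): freq=3, skip
  Position 1 ('e'): freq=2, skip
  Position 2 ('c'): freq=2, skip
  Position 3 ('b'): freq=3, skip
  Position 4 ('e'): freq=2, skip
  Position 5 ('b'): freq=3, skip
  Position 6 ('c'): freq=2, skip
  No unique character found => answer = -1

-1


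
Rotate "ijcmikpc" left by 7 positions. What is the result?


Input: "ijcmikpc", rotate left by 7
First 7 characters: "ijcmikp"
Remaining characters: "c"
Concatenate remaining + first: "c" + "ijcmikp" = "cijcmikp"

cijcmikp


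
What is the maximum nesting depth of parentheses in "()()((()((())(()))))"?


Input: "()()((()((())(()))))"
Tracking depth:
  Position 0 '(': depth becomes 1
  Position 1 ')': depth becomes 0
  Position 2 '(': depth becomes 1
  Position 3 ')': depth becomes 0
  Position 4 '(': depth becomes 1
  Position 5 '(': depth becomes 2
  Position 6 '(': depth becomes 3
  Position 7 ')': depth becomes 2
  Position 8 '(': depth becomes 3
  Position 9 '(': depth becomes 4
  Position 10 '(': depth becomes 5
  Position 11 ')': depth becomes 4
  Position 12 ')': depth becomes 3
  Position 13 '(': depth becomes 4
  Position 14 '(': depth becomes 5
  Position 15 ')': depth becomes 4
  Position 16 ')': depth becomes 3
  Position 17 ')': depth becomes 2
  Position 18 ')': depth becomes 1
  Position 19 ')': depth becomes 0
Maximum depth reached: 5

5


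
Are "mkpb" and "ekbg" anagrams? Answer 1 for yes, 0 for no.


Strings: "mkpb", "ekbg"
Sorted first:  bkmp
Sorted second: begk
Differ at position 1: 'k' vs 'e' => not anagrams

0


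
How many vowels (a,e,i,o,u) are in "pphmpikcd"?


Input: pphmpikcd
Checking each character:
  'p' at position 0: consonant
  'p' at position 1: consonant
  'h' at position 2: consonant
  'm' at position 3: consonant
  'p' at position 4: consonant
  'i' at position 5: vowel (running total: 1)
  'k' at position 6: consonant
  'c' at position 7: consonant
  'd' at position 8: consonant
Total vowels: 1

1


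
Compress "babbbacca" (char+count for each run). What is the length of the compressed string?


Input: babbbacca
Runs:
  'b' x 1 => "b1"
  'a' x 1 => "a1"
  'b' x 3 => "b3"
  'a' x 1 => "a1"
  'c' x 2 => "c2"
  'a' x 1 => "a1"
Compressed: "b1a1b3a1c2a1"
Compressed length: 12

12


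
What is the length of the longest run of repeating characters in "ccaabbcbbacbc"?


Input: "ccaabbcbbacbc"
Scanning for longest run:
  Position 1 ('c'): continues run of 'c', length=2
  Position 2 ('a'): new char, reset run to 1
  Position 3 ('a'): continues run of 'a', length=2
  Position 4 ('b'): new char, reset run to 1
  Position 5 ('b'): continues run of 'b', length=2
  Position 6 ('c'): new char, reset run to 1
  Position 7 ('b'): new char, reset run to 1
  Position 8 ('b'): continues run of 'b', length=2
  Position 9 ('a'): new char, reset run to 1
  Position 10 ('c'): new char, reset run to 1
  Position 11 ('b'): new char, reset run to 1
  Position 12 ('c'): new char, reset run to 1
Longest run: 'c' with length 2

2


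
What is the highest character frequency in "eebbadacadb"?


Input: eebbadacadb
Character counts:
  'a': 3
  'b': 3
  'c': 1
  'd': 2
  'e': 2
Maximum frequency: 3

3


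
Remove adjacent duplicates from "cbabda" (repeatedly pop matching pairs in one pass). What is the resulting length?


Input: cbabda
Stack-based adjacent duplicate removal:
  Read 'c': push. Stack: c
  Read 'b': push. Stack: cb
  Read 'a': push. Stack: cba
  Read 'b': push. Stack: cbab
  Read 'd': push. Stack: cbabd
  Read 'a': push. Stack: cbabda
Final stack: "cbabda" (length 6)

6


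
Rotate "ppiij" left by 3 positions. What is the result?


Input: "ppiij", rotate left by 3
First 3 characters: "ppi"
Remaining characters: "ij"
Concatenate remaining + first: "ij" + "ppi" = "ijppi"

ijppi


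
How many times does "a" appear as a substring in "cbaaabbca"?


Searching for "a" in "cbaaabbca"
Scanning each position:
  Position 0: "c" => no
  Position 1: "b" => no
  Position 2: "a" => MATCH
  Position 3: "a" => MATCH
  Position 4: "a" => MATCH
  Position 5: "b" => no
  Position 6: "b" => no
  Position 7: "c" => no
  Position 8: "a" => MATCH
Total occurrences: 4

4


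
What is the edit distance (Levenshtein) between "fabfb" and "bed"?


Computing edit distance: "fabfb" -> "bed"
DP table:
           b    e    d
      0    1    2    3
  f   1    1    2    3
  a   2    2    2    3
  b   3    2    3    3
  f   4    3    3    4
  b   5    4    4    4
Edit distance = dp[5][3] = 4

4


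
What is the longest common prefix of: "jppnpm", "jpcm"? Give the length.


Words: jppnpm, jpcm
  Position 0: all 'j' => match
  Position 1: all 'p' => match
  Position 2: ('p', 'c') => mismatch, stop
LCP = "jp" (length 2)

2


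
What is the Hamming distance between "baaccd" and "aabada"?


Comparing "baaccd" and "aabada" position by position:
  Position 0: 'b' vs 'a' => differ
  Position 1: 'a' vs 'a' => same
  Position 2: 'a' vs 'b' => differ
  Position 3: 'c' vs 'a' => differ
  Position 4: 'c' vs 'd' => differ
  Position 5: 'd' vs 'a' => differ
Total differences (Hamming distance): 5

5


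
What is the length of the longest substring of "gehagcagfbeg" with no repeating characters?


Input: "gehagcagfbeg"
Sliding window (track last position of each char):
  Position 0 ('g'): window [0,0] length 1 -- new best
  Position 1 ('e'): window [0,1] length 2 -- new best
  Position 2 ('h'): window [0,2] length 3 -- new best
  Position 3 ('a'): window [0,3] length 4 -- new best
  Position 4 ('g'): repeat (last at 0), move window start to 1
  Position 4 ('g'): window [1,4] length 4
  Position 5 ('c'): window [1,5] length 5 -- new best
  Position 6 ('a'): repeat (last at 3), move window start to 4
  Position 6 ('a'): window [4,6] length 3
  Position 7 ('g'): repeat (last at 4), move window start to 5
  Position 7 ('g'): window [5,7] length 3
  Position 8 ('f'): window [5,8] length 4
  Position 9 ('b'): window [5,9] length 5
  Position 10 ('e'): window [5,10] length 6 -- new best
  Position 11 ('g'): repeat (last at 7), move window start to 8
  Position 11 ('g'): window [8,11] length 4
Longest substring with no repeats: "cagfbe" with length 6

6


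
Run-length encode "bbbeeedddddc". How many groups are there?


Input: bbbeeedddddc
Scanning for consecutive runs:
  Group 1: 'b' x 3 (positions 0-2)
  Group 2: 'e' x 3 (positions 3-5)
  Group 3: 'd' x 5 (positions 6-10)
  Group 4: 'c' x 1 (positions 11-11)
Total groups: 4

4


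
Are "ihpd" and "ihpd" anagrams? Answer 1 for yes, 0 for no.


Strings: "ihpd", "ihpd"
Sorted first:  dhip
Sorted second: dhip
Sorted forms match => anagrams

1
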